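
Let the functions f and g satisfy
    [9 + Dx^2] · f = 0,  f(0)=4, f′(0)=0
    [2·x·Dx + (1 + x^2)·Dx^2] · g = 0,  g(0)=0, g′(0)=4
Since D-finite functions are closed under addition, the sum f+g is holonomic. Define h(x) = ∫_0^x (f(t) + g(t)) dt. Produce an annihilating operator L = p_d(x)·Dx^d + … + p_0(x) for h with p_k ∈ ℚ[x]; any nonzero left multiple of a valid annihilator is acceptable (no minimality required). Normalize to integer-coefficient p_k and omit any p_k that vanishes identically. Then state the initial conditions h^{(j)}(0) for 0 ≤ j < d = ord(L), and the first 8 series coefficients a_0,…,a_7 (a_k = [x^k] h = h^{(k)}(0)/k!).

L = (-54·x + 540·x^3 + 162·x^5)·Dx^2 + (63 + 279·x^2 + 297·x^4 + 81·x^6)·Dx^3 + (-6·x + 60·x^3 + 18·x^5)·Dx^4 + (7 + 31·x^2 + 33·x^4 + 9·x^6)·Dx^5  (order 5).
h: a_k = 0, 4, 2, -6, -1/3, 27/10, 2/15, -81/140, …
ICs: h(0) = 0, h′(0) = 4, h′′(0) = 4, h′′′(0) = -36, h′′′′(0) = -8.

f: a_k = 4, 0, -18, 0, 27/2, 0, -81/20, 0, …
g: a_k = 0, 4, 0, -4/3, 0, 4/5, 0, -4/7, …
Sum ⇒ L₀ = lclm(L_f,L_g) in ℚ(x)⟨Dx⟩.
h=∫h₀ ⇒ L = L₀·Dx.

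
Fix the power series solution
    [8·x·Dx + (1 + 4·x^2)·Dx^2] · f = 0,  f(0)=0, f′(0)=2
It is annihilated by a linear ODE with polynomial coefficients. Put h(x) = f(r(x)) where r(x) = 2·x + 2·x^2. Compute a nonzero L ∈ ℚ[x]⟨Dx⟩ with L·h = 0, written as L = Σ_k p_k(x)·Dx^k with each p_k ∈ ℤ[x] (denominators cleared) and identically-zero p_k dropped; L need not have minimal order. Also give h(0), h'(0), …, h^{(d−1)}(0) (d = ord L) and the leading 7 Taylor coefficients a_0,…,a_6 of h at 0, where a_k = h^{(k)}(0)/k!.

f: a_k = 0, 2, 0, -8/3, 0, 32/5, 0, …
Change of var in L_f (x↦r) gives L₀.
L = (-2 + 32·x + 128·x^2 + 192·x^3 + 96·x^4)·Dx + (1 + 2·x + 16·x^2 + 64·x^3 + 80·x^4 + 32·x^5)·Dx^2  (order 2).
h: a_k = 0, 4, 4, -64/3, -64, 704/5, 3008/3, …
ICs: h(0) = 0, h′(0) = 4.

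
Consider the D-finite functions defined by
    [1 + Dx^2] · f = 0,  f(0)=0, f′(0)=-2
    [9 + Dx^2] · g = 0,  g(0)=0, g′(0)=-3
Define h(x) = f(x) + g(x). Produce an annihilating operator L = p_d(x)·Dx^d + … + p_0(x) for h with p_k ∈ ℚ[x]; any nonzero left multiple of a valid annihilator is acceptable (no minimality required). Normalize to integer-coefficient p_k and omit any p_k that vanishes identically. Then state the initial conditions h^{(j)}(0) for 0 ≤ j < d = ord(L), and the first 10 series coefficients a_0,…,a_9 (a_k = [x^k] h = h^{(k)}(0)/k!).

L = 9 + 10·Dx^2 + Dx^4  (order 4).
h: a_k = 0, -5, 0, 29/6, 0, -49/24, 0, 2189/5040, 0, -3937/72576, …
ICs: h(0) = 0, h′(0) = -5, h′′(0) = 0, h′′′(0) = 29.

f: a_k = 0, -2, 0, 1/3, 0, -1/60, 0, 1/2520, 0, -1/181440, …
g: a_k = 0, -3, 0, 9/2, 0, -81/40, 0, 243/560, 0, -243/4480, …
L₀ := lclm(L_f,L_g); ord L₀ ≤ 2+2.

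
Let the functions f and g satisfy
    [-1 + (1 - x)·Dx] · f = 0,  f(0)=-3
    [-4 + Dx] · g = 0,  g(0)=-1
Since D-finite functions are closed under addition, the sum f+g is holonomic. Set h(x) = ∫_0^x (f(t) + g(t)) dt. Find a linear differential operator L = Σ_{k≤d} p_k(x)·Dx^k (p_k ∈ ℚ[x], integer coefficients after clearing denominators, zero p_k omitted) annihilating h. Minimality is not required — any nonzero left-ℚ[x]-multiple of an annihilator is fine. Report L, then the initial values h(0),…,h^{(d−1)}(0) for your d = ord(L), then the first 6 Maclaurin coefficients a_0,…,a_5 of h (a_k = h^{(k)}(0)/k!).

L = (8 - 16·x)·Dx + (-14 + 32·x - 16·x^2)·Dx^2 + (3 - 7·x + 4·x^2)·Dx^3  (order 3).
h: a_k = 0, -4, -7/2, -11/3, -41/12, -41/15, …
ICs: h(0) = 0, h′(0) = -4, h′′(0) = -7.

f: a_k = -3, -3, -3, -3, -3, -3, …
g: a_k = -1, -4, -8, -32/3, -32/3, -128/15, …
Weyl lclm of L_f,L_g ⇒ L₀ (ord ≤ 2).
∫: right-multiply L₀ by Dx.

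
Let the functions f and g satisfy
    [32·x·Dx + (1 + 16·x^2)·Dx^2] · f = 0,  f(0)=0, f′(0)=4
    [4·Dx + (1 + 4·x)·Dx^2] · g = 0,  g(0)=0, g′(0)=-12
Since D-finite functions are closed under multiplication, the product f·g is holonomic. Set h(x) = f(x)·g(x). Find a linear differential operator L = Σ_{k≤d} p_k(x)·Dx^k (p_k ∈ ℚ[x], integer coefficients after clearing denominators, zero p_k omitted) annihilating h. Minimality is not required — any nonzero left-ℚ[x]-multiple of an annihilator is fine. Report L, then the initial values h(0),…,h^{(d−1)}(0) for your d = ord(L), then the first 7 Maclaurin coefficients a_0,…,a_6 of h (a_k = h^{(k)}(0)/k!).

L = (1536 + 11264·x + 81920·x^2 + 638976·x^3 + 1966080·x^4 + 3407872·x^5 + 4194304·x^7)·Dx + (288 + 7936·x + 78848·x^2 + 495616·x^3 + 2228224·x^4 + 6094848·x^5 + 9175040·x^6 + 3145728·x^7 + 14680064·x^8)·Dx^2 + (48 + 1024·x + 12288·x^2 + 79872·x^3 + 368640·x^4 + 1277952·x^5 + 3145728·x^6 + 4718592·x^7 + 3145728·x^8 + 8388608·x^9)·Dx^3 + (5 + 72·x + 592·x^2 + 3584·x^3 + 16896·x^4 + 61440·x^5 + 172032·x^6 + 393216·x^7 + 589824·x^8 + 524288·x^9 + 1048576·x^10)·Dx^4  (order 4).
h: a_k = 0, 0, -48, 96, 0, 256, -53248/15, …
ICs: h(0) = 0, h′(0) = 0, h′′(0) = -96, h′′′(0) = 576.

f: a_k = 0, 4, 0, -64/3, 0, 1024/5, 0, …
g: a_k = 0, -12, 24, -64, 192, -3072/5, 2048, …
f·g: L₀ = L_f ⊗_s L_g, ord ≤ 2·2.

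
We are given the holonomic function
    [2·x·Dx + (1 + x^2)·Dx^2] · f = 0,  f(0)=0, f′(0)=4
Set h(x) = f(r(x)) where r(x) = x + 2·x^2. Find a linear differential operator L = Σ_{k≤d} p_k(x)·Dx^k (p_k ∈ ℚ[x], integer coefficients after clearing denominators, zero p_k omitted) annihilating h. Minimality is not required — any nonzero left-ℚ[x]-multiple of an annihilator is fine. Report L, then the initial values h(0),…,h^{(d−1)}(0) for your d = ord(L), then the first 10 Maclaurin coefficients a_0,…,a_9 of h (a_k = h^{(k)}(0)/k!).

f: a_k = 0, 4, 0, -4/3, 0, 4/5, 0, -4/7, 0, 4/9, …
L₀ from L_f via x↦r, Dx↦r'^{-1}Dx.
L = (-4 + 2·x + 16·x^2 + 48·x^3 + 48·x^4)·Dx + (1 + 4·x + x^2 + 8·x^3 + 20·x^4 + 16·x^5)·Dx^2  (order 2).
h: a_k = 0, 4, 8, -4/3, -8, -76/5, -8/3, 220/7, 56, 148/9, …
ICs: h(0) = 0, h′(0) = 4.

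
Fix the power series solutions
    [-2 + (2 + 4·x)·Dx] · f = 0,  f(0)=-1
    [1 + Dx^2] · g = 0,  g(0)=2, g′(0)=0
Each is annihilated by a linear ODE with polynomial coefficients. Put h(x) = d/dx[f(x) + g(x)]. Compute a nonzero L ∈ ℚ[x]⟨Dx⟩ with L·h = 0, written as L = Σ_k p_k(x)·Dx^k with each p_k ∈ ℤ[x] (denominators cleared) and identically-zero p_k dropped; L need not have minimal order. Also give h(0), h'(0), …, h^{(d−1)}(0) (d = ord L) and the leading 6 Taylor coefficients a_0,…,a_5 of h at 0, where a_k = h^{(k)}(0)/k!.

L = (-4 - x - x^2) + (-1 - 3·x - 3·x^2 - 2·x^3)·Dx + (-4 - x - x^2)·Dx^2 + (-1 - 3·x - 3·x^2 - 2·x^3)·Dx^3  (order 3).
h: a_k = -1, -1, -3/2, 17/6, -35/8, 943/120, …
ICs: h(0) = -1, h′(0) = -1, h′′(0) = -3.

f: a_k = -1, -1, 1/2, -1/2, 5/8, -7/8, …
g: a_k = 2, 0, -1, 0, 1/12, 0, …
h₀=f+g: left-lcm gives L₀, ord ≤ 3.
Derive L from L₀ (diff closure).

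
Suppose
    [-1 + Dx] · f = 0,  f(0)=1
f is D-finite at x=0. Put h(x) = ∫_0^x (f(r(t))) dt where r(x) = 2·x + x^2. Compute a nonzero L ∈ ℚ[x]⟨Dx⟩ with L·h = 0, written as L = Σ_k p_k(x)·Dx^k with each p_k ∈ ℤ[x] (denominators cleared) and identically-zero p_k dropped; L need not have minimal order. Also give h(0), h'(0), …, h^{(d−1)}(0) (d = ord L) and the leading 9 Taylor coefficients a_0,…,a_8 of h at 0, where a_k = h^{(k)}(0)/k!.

L = (-2 - 2·x)·Dx + Dx^2  (order 2).
h: a_k = 0, 1, 1, 1, 5/6, 19/30, 13/30, 173/630, 407/2520, …
ICs: h(0) = 0, h′(0) = 1.

f: a_k = 1, 1, 1/2, 1/6, 1/24, 1/120, 1/720, 1/5040, 1/40320, …
L₀ from L_f via x↦r, Dx↦r'^{-1}Dx.
∫: right-multiply L₀ by Dx.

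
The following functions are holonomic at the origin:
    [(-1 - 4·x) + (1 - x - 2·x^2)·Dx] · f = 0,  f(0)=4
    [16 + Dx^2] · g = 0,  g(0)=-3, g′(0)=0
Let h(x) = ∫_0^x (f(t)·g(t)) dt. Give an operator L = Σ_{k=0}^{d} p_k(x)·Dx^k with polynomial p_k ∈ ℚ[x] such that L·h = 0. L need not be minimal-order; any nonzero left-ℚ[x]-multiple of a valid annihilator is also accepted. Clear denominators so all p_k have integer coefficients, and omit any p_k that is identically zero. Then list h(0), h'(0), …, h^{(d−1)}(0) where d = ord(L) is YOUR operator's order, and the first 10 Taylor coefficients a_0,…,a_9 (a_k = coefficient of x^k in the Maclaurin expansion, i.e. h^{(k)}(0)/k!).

f: a_k = 4, 4, 12, 20, 44, 84, 172, 340, 684, 1364, …
g: a_k = -3, 0, 24, 0, -32, 0, 256/15, 0, -512/105, 0, …
h₀=f·g: eliminate ⇒ L₀, order ≤ 1·2.
∫: right-multiply L₀ by Dx.
L = (-12 + 16·x + 32·x^2)·Dx + (2 + 8·x)·Dx^2 + (-1 + x + 2·x^2)·Dx^3  (order 3).
h: a_k = 0, -12, -6, 20, 9, 28/5, 50/3, 3364/105, 1591/30, 89596/945, …
ICs: h(0) = 0, h′(0) = -12, h′′(0) = -12.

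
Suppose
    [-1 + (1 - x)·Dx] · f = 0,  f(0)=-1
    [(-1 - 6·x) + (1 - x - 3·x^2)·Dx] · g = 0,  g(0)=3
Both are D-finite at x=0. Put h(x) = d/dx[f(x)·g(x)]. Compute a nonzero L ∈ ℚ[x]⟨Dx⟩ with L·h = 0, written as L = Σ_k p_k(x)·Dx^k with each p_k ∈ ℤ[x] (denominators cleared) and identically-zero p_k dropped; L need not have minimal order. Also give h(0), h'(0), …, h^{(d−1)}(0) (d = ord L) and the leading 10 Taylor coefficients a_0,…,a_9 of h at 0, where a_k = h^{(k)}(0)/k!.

L = (12 + 6·x - 12·x^2 - 96·x^3 + 108·x^4) + (-2 + 21·x^2 - 16·x^3 - 30·x^4 + 27·x^5)·Dx  (order 1).
h: a_k = -6, -36, -117, -384, -1080, -3042, -8106, -21456, -55431, -142080, …
ICs: h(0) = -6.

f: a_k = -1, -1, -1, -1, -1, -1, -1, -1, -1, -1, …
g: a_k = 3, 3, 12, 21, 57, 120, 291, 651, 1524, 3477, …
h₀=f·g: eliminate ⇒ L₀, order ≤ 1·1.
Derive L from L₀ (diff closure).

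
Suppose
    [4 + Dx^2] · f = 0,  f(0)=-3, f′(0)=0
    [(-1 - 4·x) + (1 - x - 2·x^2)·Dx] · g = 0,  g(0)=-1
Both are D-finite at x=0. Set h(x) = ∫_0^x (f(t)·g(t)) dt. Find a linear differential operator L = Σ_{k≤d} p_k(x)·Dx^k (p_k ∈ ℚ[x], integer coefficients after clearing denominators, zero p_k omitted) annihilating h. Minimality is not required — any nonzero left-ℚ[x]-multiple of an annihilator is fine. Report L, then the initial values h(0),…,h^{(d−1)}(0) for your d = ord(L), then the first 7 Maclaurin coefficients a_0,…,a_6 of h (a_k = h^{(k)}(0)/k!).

f: a_k = -3, 0, 6, 0, -2, 0, 4/15, …
g: a_k = -1, -1, -3, -5, -11, -21, -43, …
h₀=f·g: eliminate ⇒ L₀, order ≤ 2·1.
∫: right-multiply L₀ by Dx.
L = (4·x + 8·x^2)·Dx + (2 + 8·x)·Dx^2 + (-1 + x + 2·x^2)·Dx^3  (order 3).
h: a_k = 0, 3, 3/2, 1, 9/4, 17/5, 35/6, …
ICs: h(0) = 0, h′(0) = 3, h′′(0) = 3.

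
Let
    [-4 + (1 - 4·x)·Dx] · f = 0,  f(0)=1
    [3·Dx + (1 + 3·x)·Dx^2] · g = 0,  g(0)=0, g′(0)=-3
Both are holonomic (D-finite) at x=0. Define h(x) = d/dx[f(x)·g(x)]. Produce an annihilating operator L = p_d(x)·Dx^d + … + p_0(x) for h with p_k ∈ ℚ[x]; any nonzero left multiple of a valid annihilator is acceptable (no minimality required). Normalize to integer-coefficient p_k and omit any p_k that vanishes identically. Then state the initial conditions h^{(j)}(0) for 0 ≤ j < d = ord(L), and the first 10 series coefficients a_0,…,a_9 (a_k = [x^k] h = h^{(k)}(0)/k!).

f: a_k = 1, 4, 16, 64, 256, 1024, 4096, 16384, 65536, 262144, …
g: a_k = 0, -3, 9/2, -9, 81/4, -243/5, 243/2, -2187/7, 6561/8, -2187, …
Product ⇒ symmetric product L₀, ord ≤ 2.
Differentiate: ansatz ord ≤ ord L₀ ⇒ L.
L = 48 + (6 + 60·x)·Dx + (-1 + x + 12·x^2)·Dx^2  (order 2).
h: a_k = -3, -15, -117, -543, -2958, -67347/5, -325221/5, -10177437/35, -92974743/70, -40908765/7, …
ICs: h(0) = -3, h′(0) = -15.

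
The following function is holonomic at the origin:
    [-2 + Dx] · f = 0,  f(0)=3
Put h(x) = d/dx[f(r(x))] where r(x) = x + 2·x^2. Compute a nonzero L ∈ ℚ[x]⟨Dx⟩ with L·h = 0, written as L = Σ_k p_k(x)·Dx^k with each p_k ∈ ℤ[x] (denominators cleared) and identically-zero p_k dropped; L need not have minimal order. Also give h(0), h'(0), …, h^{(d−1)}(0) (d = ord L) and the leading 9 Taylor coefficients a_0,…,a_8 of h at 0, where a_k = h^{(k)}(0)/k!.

L = (6 + 16·x + 32·x^2) + (-1 - 4·x)·Dx  (order 1).
h: a_k = 6, 36, 84, 200, 324, 2648/5, 10424/15, 31664/35, 21428/21, …
ICs: h(0) = 6.

f: a_k = 3, 6, 6, 4, 2, 4/5, 4/15, 8/105, 2/105, …
L₀ from L_f via x↦r, Dx↦r'^{-1}Dx.
Differentiate: ansatz ord ≤ ord L₀ ⇒ L.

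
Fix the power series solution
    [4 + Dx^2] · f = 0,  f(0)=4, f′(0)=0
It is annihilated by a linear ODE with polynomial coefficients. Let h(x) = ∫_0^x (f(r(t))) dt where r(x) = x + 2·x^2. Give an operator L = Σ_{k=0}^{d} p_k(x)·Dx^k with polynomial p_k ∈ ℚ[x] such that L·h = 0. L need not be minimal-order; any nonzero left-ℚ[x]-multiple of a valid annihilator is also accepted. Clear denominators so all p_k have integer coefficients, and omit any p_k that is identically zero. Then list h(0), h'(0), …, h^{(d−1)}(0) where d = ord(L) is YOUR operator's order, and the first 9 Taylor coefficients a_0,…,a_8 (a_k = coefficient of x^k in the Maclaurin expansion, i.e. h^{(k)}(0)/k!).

L = (4 + 48·x + 192·x^2 + 256·x^3)·Dx - 4·Dx^2 + (1 + 4·x)·Dx^3  (order 3).
h: a_k = 0, 4, 0, -8/3, -8, -88/15, 32/9, 2864/315, 152/15, …
ICs: h(0) = 0, h′(0) = 4, h′′(0) = 0.

f: a_k = 4, 0, -8, 0, 8/3, 0, -16/45, 0, 8/315, …
h₀=f(r): pull back L_f along r ⇒ L₀.
∫: right-multiply L₀ by Dx.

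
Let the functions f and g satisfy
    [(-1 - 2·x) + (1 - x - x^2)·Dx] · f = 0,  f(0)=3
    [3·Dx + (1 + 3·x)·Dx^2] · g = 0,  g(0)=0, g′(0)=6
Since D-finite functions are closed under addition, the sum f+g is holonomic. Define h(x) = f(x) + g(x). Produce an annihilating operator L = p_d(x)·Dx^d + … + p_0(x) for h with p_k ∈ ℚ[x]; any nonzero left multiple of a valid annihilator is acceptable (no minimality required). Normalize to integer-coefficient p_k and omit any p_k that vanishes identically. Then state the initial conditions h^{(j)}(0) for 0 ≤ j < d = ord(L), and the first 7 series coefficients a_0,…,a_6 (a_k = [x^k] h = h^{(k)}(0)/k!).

f: a_k = 3, 3, 6, 9, 15, 24, 39, …
g: a_k = 0, 6, -9, 18, -81/2, 486/5, -243, …
h₀=f+g: left-lcm gives L₀, ord ≤ 3.
L = (126 + 342·x + 468·x^2 + 180·x^3 + 108·x^4)·Dx + (156·x + 576·x^2 + 672·x^3 + 378·x^4 + 180·x^5)·Dx^2 + (-7 - 35·x - 29·x^2 + 63·x^3 + 99·x^4 + 93·x^5 + 36·x^6)·Dx^3  (order 3).
h: a_k = 3, 9, -3, 27, -51/2, 606/5, -204, …
ICs: h(0) = 3, h′(0) = 9, h′′(0) = -6.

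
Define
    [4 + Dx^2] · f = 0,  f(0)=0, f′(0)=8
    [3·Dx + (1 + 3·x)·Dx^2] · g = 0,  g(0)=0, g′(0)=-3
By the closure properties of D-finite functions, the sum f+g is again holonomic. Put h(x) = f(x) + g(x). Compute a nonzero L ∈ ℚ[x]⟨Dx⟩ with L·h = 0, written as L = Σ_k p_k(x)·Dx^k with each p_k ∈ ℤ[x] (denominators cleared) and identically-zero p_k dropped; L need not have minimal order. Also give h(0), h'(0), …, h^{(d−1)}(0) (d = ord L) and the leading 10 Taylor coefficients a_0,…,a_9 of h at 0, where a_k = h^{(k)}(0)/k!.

f: a_k = 0, 8, 0, -16/3, 0, 16/15, 0, -32/315, 0, 16/2835, …
g: a_k = 0, -3, 9/2, -9, 81/4, -243/5, 243/2, -2187/7, 6561/8, -2187, …
h₀=f+g: left-lcm gives L₀, ord ≤ 4.
L = (348 + 144·x + 216·x^2)·Dx + (44 + 180·x + 216·x^2 + 216·x^3)·Dx^2 + (87 + 36·x + 54·x^2)·Dx^3 + (11 + 45·x + 54·x^2 + 54·x^3)·Dx^4  (order 4).
h: a_k = 0, 5, 9/2, -43/3, 81/4, -713/15, 243/2, -98447/315, 6561/8, -6200129/2835, …
ICs: h(0) = 0, h′(0) = 5, h′′(0) = 9, h′′′(0) = -86.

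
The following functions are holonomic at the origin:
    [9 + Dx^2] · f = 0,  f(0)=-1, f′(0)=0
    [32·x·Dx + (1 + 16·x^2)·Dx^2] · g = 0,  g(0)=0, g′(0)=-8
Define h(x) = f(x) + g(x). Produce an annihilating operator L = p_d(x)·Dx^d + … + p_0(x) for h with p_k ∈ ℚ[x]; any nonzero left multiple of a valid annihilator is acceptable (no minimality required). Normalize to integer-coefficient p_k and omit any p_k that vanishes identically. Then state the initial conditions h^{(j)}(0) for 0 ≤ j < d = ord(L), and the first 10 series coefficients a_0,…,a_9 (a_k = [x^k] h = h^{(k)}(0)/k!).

L = (-52704·x + 967680·x^3 + 663552·x^5)·Dx + (-207 + 13104·x^2 + 283392·x^4 + 331776·x^6)·Dx^2 + (-5856·x + 107520·x^3 + 73728·x^5)·Dx^3 + (-23 + 1456·x^2 + 31488·x^4 + 36864·x^6)·Dx^4  (order 4).
h: a_k = -1, -8, 9/2, 128/3, -27/8, -2048/5, 81/80, 32768/7, -729/4480, -524288/9, …
ICs: h(0) = -1, h′(0) = -8, h′′(0) = 9, h′′′(0) = 256.

f: a_k = -1, 0, 9/2, 0, -27/8, 0, 81/80, 0, -729/4480, 0, …
g: a_k = 0, -8, 0, 128/3, 0, -2048/5, 0, 32768/7, 0, -524288/9, …
Sum ⇒ L₀ = lclm(L_f,L_g) in ℚ(x)⟨Dx⟩.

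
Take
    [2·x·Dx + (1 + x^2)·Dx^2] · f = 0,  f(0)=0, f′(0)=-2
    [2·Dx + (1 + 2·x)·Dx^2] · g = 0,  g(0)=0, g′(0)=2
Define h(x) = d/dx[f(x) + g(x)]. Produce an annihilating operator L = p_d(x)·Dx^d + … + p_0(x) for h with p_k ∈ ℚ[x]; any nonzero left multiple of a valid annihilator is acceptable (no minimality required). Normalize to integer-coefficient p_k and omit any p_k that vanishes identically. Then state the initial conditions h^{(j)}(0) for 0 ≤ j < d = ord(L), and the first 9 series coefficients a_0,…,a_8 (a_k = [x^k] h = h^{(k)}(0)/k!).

L = (-2 - 12·x + 6·x^2 + 4·x^3) + (-5 - 4·x - 9·x^2 + 12·x^3 + 8·x^4)·Dx + (-1 - x + 2·x^2 + x^3 + 3·x^4 + 2·x^5)·Dx^2  (order 2).
h: a_k = 0, -4, 10, -16, 30, -64, 130, -256, 510, …
ICs: h(0) = 0, h′(0) = -4.

f: a_k = 0, -2, 0, 2/3, 0, -2/5, 0, 2/7, 0, …
g: a_k = 0, 2, -2, 8/3, -4, 32/5, -32/3, 128/7, -32, …
Weyl lclm of L_f,L_g ⇒ L₀ (ord ≤ 4).
h₀' ⇒ L via d/dx closure of L₀.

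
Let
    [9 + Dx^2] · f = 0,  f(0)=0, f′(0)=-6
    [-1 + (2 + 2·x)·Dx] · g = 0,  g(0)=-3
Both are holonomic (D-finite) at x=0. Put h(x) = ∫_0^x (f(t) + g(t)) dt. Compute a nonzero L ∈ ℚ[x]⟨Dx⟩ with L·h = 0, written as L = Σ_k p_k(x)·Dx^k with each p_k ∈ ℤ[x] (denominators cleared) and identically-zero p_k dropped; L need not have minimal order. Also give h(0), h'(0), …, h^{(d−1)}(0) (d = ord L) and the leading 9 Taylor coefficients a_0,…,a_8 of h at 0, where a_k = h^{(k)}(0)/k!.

L = (-351 - 648·x - 324·x^2)·Dx + (630 + 1926·x + 1944·x^2 + 648·x^3)·Dx^2 + (-39 - 72·x - 36·x^2)·Dx^3 + (70 + 214·x + 216·x^2 + 72·x^3)·Dx^4  (order 4).
h: a_k = 0, -3, -15/4, 1/8, 141/64, 3/128, -1763/2560, 9/1024, 58743/573440, …
ICs: h(0) = 0, h′(0) = -3, h′′(0) = -15/2, h′′′(0) = 3/4.

f: a_k = 0, -6, 0, 9, 0, -81/20, 0, 243/280, 0, …
g: a_k = -3, -3/2, 3/8, -3/16, 15/128, -21/256, 63/1024, -99/2048, 1287/32768, …
L₀ := lclm(L_f,L_g); ord L₀ ≤ 2+1.
h=∫₀ˣh₀: take L = L₀·Dx.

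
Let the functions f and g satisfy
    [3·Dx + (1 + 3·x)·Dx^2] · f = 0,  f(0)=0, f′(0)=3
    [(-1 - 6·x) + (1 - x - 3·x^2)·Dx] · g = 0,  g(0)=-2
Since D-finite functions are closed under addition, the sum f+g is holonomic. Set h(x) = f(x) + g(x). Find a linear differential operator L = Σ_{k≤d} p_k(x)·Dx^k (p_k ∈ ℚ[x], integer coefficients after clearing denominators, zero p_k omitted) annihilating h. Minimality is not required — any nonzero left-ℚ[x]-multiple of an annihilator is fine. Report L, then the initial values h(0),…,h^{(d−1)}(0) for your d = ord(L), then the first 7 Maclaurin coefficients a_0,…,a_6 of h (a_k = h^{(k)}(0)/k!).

L = (-270 - 1422·x - 3780·x^2 - 2916·x^3 - 2916·x^4)·Dx + (-24 - 468·x - 2736·x^2 - 5616·x^3 - 5994·x^4 - 4860·x^5)·Dx^2 + (11 + 79·x + 129·x^2 - 171·x^3 - 783·x^4 - 1377·x^5 - 972·x^6)·Dx^3  (order 3).
h: a_k = -2, 1, -25/2, -5, -233/4, -157/5, -631/2, …
ICs: h(0) = -2, h′(0) = 1, h′′(0) = -25.

f: a_k = 0, 3, -9/2, 9, -81/4, 243/5, -243/2, …
g: a_k = -2, -2, -8, -14, -38, -80, -194, …
L₀ := lclm(L_f,L_g); ord L₀ ≤ 2+1.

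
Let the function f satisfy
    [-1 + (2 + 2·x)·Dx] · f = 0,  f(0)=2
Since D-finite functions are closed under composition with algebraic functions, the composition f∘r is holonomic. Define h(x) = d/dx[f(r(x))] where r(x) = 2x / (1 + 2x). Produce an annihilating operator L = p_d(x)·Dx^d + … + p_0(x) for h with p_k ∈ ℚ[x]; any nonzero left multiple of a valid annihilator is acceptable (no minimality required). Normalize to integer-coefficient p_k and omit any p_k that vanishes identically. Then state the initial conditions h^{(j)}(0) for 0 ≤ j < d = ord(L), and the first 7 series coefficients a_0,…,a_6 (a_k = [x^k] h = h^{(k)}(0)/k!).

L = (-5 - 16·x) + (-1 - 6·x - 8·x^2)·Dx  (order 1).
h: a_k = 2, -10, 39, -141, 1995/4, -7059/4, 50435/8, …
ICs: h(0) = 2.

f: a_k = 2, 1, -1/4, 1/8, -5/64, 7/128, -21/512, …
f∘r: x↦r, Dx↦Dx/r' in L_f ⇒ L₀.
h=h₀': d/dx-closure on L₀ ⇒ L.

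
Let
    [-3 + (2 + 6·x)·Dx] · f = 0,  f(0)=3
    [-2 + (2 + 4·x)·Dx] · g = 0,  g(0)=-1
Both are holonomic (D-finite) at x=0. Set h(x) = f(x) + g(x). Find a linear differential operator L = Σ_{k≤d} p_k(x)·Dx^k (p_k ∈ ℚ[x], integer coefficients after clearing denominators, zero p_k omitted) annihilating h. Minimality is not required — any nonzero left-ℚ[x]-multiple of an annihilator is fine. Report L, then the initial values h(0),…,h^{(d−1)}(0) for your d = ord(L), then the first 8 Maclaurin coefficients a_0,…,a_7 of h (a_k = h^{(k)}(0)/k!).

f: a_k = 3, 9/2, -27/8, 81/16, -1215/128, 5103/256, -45927/1024, 216513/2048, …
g: a_k = -1, -1, 1/2, -1/2, 5/8, -7/8, 21/16, -33/16, …
L₀ := lclm(L_f,L_g); ord L₀ ≤ 1+1.
L = -3 + (5 + 12·x)·Dx + (2 + 10·x + 12·x^2)·Dx^2  (order 2).
h: a_k = 2, 7/2, -23/8, 73/16, -1135/128, 4879/256, -44583/1024, 212289/2048, …
ICs: h(0) = 2, h′(0) = 7/2.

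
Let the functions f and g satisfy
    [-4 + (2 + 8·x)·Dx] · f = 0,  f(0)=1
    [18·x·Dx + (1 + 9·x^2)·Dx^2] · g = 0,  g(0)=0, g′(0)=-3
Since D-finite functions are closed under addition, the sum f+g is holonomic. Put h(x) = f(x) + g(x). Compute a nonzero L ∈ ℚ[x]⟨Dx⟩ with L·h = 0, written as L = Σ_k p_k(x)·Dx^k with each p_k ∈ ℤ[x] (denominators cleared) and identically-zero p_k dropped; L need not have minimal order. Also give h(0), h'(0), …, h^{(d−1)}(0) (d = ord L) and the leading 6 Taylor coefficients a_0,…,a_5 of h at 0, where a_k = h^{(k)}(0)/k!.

L = (-18 - 180·x + 486·x^2 + 972·x^3)·Dx + (-15 - 72·x - 9·x^2 + 1944·x^3 + 3402·x^4)·Dx^2 + (-1 + 5·x + 54·x^2 + 153·x^3 + 567·x^4 + 972·x^5)·Dx^3  (order 3).
h: a_k = 1, -1, -2, 13, -10, -103/5, …
ICs: h(0) = 1, h′(0) = -1, h′′(0) = -4.

f: a_k = 1, 2, -2, 4, -10, 28, …
g: a_k = 0, -3, 0, 9, 0, -243/5, …
Sum ⇒ L₀ = lclm(L_f,L_g) in ℚ(x)⟨Dx⟩.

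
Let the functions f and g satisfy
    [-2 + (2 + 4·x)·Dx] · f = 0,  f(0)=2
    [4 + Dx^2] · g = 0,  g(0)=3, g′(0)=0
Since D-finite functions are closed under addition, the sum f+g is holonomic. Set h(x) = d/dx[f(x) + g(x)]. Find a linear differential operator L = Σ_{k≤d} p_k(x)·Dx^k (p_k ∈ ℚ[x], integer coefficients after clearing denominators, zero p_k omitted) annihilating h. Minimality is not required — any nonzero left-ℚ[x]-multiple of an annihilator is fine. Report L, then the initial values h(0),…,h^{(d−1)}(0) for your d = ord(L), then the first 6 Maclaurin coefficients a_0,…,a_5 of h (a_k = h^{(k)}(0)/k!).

f: a_k = 2, 2, -1, 1, -5/4, 7/4, …
g: a_k = 3, 0, -6, 0, 2, 0, …
Weyl lclm of L_f,L_g ⇒ L₀ (ord ≤ 3).
Differentiate: ansatz ord ≤ ord L₀ ⇒ L.
L = (-76 - 64·x - 64·x^2) + (-28 - 120·x - 192·x^2 - 128·x^3)·Dx + (-19 - 16·x - 16·x^2)·Dx^2 + (-7 - 30·x - 48·x^2 - 32·x^3)·Dx^3  (order 3).
h: a_k = 2, -14, 3, 3, 35/4, -347/20, …
ICs: h(0) = 2, h′(0) = -14, h′′(0) = 6.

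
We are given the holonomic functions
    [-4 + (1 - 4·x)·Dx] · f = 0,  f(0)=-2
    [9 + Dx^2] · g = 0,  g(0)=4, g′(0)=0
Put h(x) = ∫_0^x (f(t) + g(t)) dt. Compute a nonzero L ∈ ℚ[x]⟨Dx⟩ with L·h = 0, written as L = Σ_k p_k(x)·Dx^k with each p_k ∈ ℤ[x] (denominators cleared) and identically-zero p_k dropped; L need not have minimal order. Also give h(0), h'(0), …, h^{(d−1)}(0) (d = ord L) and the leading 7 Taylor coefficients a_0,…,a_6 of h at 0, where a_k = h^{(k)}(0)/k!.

L = (3780 - 2592·x + 5184·x^2)·Dx + (-369 + 2124·x - 3888·x^2 + 5184·x^3)·Dx^2 + (420 - 288·x + 576·x^2)·Dx^3 + (-41 + 236·x - 432·x^2 + 576·x^3)·Dx^4  (order 4).
h: a_k = 0, 2, -4, -50/3, -32, -997/10, -1024/3, …
ICs: h(0) = 0, h′(0) = 2, h′′(0) = -8, h′′′(0) = -100.

f: a_k = -2, -8, -32, -128, -512, -2048, -8192, …
g: a_k = 4, 0, -18, 0, 27/2, 0, -81/20, …
f+g: L₀ = lclm(L_f,L_g), ord ≤ 1+2.
Integrate: L := L₀·Dx.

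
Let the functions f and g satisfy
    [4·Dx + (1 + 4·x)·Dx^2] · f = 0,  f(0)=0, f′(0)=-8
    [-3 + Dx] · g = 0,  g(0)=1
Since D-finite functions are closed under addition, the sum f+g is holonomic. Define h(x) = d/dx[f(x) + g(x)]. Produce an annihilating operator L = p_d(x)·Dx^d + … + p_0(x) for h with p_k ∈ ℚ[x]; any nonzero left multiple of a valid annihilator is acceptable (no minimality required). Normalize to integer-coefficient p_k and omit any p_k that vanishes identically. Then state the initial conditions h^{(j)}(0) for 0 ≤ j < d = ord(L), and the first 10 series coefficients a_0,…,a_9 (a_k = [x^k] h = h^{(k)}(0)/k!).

f: a_k = 0, -8, 16, -128/3, 128, -2048/5, 4096/3, -32768/7, 16384, -524288/9, …
g: a_k = 1, 3, 9/2, 9/2, 27/8, 81/40, 81/80, 243/560, 729/4480, 243/4480, …
h₀=f+g: left-lcm gives L₀, ord ≤ 3.
h=h₀': d/dx-closure on L₀ ⇒ L.
L = (-132 - 144·x) + (23 - 72·x - 144·x^2)·Dx + (7 + 40·x + 48·x^2)·Dx^2  (order 2).
h: a_k = -5, 41, -229/2, 1051/2, -16303/8, 327923/40, -2621197/80, 73401049/560, -2348808053/4480, 9395241689/4480, …
ICs: h(0) = -5, h′(0) = 41.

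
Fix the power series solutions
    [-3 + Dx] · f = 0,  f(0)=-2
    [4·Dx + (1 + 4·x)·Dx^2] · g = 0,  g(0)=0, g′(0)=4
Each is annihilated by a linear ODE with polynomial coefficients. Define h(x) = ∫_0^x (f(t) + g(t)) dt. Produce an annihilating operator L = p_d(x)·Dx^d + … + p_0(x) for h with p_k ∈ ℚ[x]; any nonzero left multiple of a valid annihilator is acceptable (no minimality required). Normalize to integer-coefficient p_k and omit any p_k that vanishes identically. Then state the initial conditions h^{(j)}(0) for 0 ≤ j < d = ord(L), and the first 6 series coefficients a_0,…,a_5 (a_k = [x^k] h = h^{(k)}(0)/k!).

f: a_k = -2, -6, -9, -9, -27/4, -81/20, …
g: a_k = 0, 4, -8, 64/3, -64, 1024/5, …
f+g: L₀ = lclm(L_f,L_g), ord ≤ 1+2.
h=∫h₀ ⇒ L = L₀·Dx.
L = (-132 - 144·x)·Dx^2 + (23 - 72·x - 144·x^2)·Dx^3 + (7 + 40·x + 48·x^2)·Dx^4  (order 4).
h: a_k = 0, -2, -1, -17/3, 37/12, -283/20, …
ICs: h(0) = 0, h′(0) = -2, h′′(0) = -2, h′′′(0) = -34.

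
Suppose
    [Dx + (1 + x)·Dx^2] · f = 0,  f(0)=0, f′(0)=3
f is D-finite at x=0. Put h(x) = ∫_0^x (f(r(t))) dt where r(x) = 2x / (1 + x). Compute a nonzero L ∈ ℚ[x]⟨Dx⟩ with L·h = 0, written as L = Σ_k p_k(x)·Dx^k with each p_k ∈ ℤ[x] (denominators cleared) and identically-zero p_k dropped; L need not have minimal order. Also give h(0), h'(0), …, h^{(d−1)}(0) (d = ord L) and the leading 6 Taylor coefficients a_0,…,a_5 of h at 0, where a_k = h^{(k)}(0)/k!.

f: a_k = 0, 3, -3/2, 1, -3/4, 3/5, …
Substitute x→r, Dx→(1/r')Dx; clear ⇒ L₀.
h=∫₀ˣh₀: take L = L₀·Dx.
L = (4 + 6·x)·Dx^2 + (1 + 4·x + 3·x^2)·Dx^3  (order 3).
h: a_k = 0, 0, 3, -4, 13/2, -12, …
ICs: h(0) = 0, h′(0) = 0, h′′(0) = 6.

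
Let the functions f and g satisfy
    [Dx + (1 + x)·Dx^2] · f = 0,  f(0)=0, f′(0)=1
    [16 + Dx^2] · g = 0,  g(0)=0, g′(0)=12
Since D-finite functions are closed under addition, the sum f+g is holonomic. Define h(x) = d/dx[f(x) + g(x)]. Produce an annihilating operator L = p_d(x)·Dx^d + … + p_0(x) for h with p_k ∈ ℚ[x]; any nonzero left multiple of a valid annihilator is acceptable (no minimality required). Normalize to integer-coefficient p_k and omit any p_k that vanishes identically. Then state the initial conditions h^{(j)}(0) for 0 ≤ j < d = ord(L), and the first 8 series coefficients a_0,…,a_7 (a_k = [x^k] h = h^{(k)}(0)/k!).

f: a_k = 0, 1, -1/2, 1/3, -1/4, 1/5, -1/6, 1/7, …
g: a_k = 0, 12, 0, -32, 0, 128/5, 0, -1024/105, …
L₀ := lclm(L_f,L_g); ord L₀ ≤ 2+2.
h=h₀': d/dx-closure on L₀ ⇒ L.
L = (176 + 256·x + 128·x^2) + (144 + 400·x + 384·x^2 + 128·x^3)·Dx + (11 + 16·x + 8·x^2)·Dx^2 + (9 + 25·x + 24·x^2 + 8·x^3)·Dx^3  (order 3).
h: a_k = 13, -1, -95, -1, 129, -1, -1009/15, -1, …
ICs: h(0) = 13, h′(0) = -1, h′′(0) = -190.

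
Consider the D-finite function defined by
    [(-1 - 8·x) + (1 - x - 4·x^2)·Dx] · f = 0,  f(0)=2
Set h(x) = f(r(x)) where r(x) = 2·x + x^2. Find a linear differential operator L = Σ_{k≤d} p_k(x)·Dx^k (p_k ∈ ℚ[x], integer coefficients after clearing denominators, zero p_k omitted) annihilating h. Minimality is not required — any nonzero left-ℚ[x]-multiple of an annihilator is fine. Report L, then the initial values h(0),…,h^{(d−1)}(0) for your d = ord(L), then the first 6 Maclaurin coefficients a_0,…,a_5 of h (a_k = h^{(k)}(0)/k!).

f: a_k = 2, 2, 10, 18, 58, 130, …
Change of var in L_f (x↦r) gives L₀.
L = (2 + 34·x + 48·x^2 + 16·x^3) + (-1 + 2·x + 17·x^2 + 16·x^3 + 4·x^4)·Dx  (order 1).
h: a_k = 2, 4, 42, 184, 1154, 6124, …
ICs: h(0) = 2.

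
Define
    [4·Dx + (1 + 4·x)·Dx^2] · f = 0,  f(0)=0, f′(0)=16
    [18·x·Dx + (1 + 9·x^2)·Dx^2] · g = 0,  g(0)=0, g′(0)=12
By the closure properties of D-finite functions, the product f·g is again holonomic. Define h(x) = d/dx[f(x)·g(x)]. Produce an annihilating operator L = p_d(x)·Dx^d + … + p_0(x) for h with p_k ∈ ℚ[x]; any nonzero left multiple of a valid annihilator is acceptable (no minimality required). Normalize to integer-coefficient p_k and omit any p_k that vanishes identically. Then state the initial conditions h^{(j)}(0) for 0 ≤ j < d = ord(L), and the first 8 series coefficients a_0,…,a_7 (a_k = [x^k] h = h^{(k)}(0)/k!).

f: a_k = 0, 16, -32, 256/3, -256, 4096/5, -8192/3, 65536/7, …
g: a_k = 0, 12, 0, -36, 0, 972/5, 0, -8748/7, …
f·g: L₀ = L_f ⊗_s L_g, ord ≤ 2·2.
Derive L from L₀ (diff closure).
L = (2448 + 17280·x + 76464·x^2 + 518400·x^3 + 1399680·x^4 + 2426112·x^5 + 1679616·x^7) + (452 + 10800·x + 98028·x^2 + 491184·x^3 + 1840320·x^4 + 4339008·x^5 + 6531840·x^6 + 1259712·x^7 + 5878656·x^8)·Dx + (136 + 1912·x + 18576·x^2 + 103608·x^3 + 389448·x^4 + 1100304·x^5 + 2239488·x^6 + 3277584·x^7 + 1259712·x^8 + 3359232·x^9)·Dx^2 + (13 + 176·x + 1234·x^2 + 6048·x^3 + 22833·x^4 + 68688·x^5 + 154224·x^6 + 279936·x^7 + 399492·x^8 + 209952·x^9 + 419904·x^10)·Dx^3  (order 3).
h: a_k = 0, 384, -1152, 1792, -9600, 296064/5, -1042048/5, 3177984/5, …
ICs: h(0) = 0, h′(0) = 384, h′′(0) = -2304.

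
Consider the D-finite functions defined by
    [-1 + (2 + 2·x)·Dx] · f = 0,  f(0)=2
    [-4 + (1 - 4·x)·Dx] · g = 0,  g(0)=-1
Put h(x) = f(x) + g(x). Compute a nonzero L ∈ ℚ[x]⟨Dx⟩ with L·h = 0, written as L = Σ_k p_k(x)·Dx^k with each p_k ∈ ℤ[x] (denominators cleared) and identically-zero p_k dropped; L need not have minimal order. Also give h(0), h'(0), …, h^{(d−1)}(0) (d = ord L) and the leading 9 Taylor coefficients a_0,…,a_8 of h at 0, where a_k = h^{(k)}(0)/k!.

L = (68 + 48·x) + (-129 - 248·x - 144·x^2)·Dx + (14 - 18·x - 128·x^2 - 96·x^3)·Dx^2  (order 2).
h: a_k = 1, -3, -65/4, -511/8, -16389/64, -131065/128, -2097173/512, -16777183/1024, -1073742253/16384, …
ICs: h(0) = 1, h′(0) = -3.

f: a_k = 2, 1, -1/4, 1/8, -5/64, 7/128, -21/512, 33/1024, -429/16384, …
g: a_k = -1, -4, -16, -64, -256, -1024, -4096, -16384, -65536, …
L₀ := lclm(L_f,L_g); ord L₀ ≤ 1+1.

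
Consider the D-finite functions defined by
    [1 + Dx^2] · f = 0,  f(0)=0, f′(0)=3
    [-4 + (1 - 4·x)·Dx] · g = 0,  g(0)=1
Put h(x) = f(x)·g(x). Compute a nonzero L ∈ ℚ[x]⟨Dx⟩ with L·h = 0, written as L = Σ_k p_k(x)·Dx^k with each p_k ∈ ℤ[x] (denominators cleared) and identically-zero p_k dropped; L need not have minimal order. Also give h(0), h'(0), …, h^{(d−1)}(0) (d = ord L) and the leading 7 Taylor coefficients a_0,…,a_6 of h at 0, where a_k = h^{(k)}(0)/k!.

L = (-1 + 4·x) + 8·Dx + (-1 + 4·x)·Dx^2  (order 2).
h: a_k = 0, 3, 12, 95/2, 190, 30401/40, 30401/10, …
ICs: h(0) = 0, h′(0) = 3.

f: a_k = 0, 3, 0, -1/2, 0, 1/40, 0, …
g: a_k = 1, 4, 16, 64, 256, 1024, 4096, …
L₀ := L_f ⊗_s L_g (sym. prod.), ord ≤ 2.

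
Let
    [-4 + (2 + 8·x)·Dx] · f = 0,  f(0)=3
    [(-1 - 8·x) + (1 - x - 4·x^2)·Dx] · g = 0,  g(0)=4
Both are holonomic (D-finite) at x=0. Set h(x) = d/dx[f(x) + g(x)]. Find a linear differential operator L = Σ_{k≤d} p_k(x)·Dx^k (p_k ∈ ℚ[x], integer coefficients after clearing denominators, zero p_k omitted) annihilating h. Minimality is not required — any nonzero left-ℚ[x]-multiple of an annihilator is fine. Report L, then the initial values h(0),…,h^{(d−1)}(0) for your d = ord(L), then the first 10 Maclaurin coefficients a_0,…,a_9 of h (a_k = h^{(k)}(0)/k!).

f: a_k = 3, 6, -6, 12, -30, 84, -252, 792, -2574, 8580, …
g: a_k = 4, 4, 20, 36, 116, 260, 724, 1764, 4660, 11716, …
f+g: L₀ = lclm(L_f,L_g), ord ≤ 1+1.
Differentiate: ansatz ord ≤ ord L₀ ⇒ L.
L = (-114 - 780·x - 2688·x^2 - 2688·x^3 - 3840·x^4) + (-21 - 420·x - 2778·x^2 - 7200·x^3 - 10272·x^4 - 11520·x^5)·Dx + (6 + 57·x + 153·x^2 + 4·x^3 - 816·x^4 - 2624·x^5 - 2560·x^6)·Dx^2  (order 2).
h: a_k = 10, 28, 144, 344, 1720, 2832, 17892, 16688, 182664, 11840, …
ICs: h(0) = 10, h′(0) = 28.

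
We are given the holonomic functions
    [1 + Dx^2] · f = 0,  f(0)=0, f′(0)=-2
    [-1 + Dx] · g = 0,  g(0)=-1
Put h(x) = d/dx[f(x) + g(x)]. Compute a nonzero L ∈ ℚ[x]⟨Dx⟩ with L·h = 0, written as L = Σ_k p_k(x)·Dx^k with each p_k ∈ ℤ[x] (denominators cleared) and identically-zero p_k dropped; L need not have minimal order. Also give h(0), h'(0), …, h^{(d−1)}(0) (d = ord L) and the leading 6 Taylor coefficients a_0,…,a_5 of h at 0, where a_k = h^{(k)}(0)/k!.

L = 1 - Dx + Dx^2 - Dx^3  (order 3).
h: a_k = -3, -1, 1/2, -1/6, -1/8, -1/120, …
ICs: h(0) = -3, h′(0) = -1, h′′(0) = 1.

f: a_k = 0, -2, 0, 1/3, 0, -1/60, …
g: a_k = -1, -1, -1/2, -1/6, -1/24, -1/120, …
f+g: L₀ = lclm(L_f,L_g), ord ≤ 2+1.
Derive L from L₀ (diff closure).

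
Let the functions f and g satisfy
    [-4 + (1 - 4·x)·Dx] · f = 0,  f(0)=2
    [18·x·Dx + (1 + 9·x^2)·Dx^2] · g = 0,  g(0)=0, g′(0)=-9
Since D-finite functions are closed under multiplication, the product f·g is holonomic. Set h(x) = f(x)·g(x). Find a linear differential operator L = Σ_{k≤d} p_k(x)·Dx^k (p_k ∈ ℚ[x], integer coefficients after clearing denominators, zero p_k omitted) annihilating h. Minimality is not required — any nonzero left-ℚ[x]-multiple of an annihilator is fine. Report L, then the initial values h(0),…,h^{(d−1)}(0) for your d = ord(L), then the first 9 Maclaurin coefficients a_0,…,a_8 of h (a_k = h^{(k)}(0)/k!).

f: a_k = 2, 8, 32, 128, 512, 2048, 8192, 32768, 131072, …
g: a_k = 0, -9, 0, 27, 0, -729/5, 0, 6561/7, 0, …
h₀=f·g: eliminate ⇒ L₀, order ≤ 1·2.
L = 72·x + (8 - 18·x + 144·x^2)·Dx + (-1 + 4·x - 9·x^2 + 36·x^3)·Dx^2  (order 2).
h: a_k = 0, -18, -72, -234, -936, -20178/5, -80712/5, -2194326/35, -8777304/35, …
ICs: h(0) = 0, h′(0) = -18.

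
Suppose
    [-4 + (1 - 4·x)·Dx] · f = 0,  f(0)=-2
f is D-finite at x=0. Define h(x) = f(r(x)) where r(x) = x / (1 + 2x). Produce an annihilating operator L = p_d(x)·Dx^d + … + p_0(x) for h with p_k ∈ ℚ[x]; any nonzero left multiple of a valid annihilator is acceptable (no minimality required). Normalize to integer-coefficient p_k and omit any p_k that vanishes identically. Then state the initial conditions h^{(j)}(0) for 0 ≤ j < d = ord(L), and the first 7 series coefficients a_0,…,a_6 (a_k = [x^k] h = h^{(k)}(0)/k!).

L = 4 + (-1 + 4·x^2)·Dx  (order 1).
h: a_k = -2, -8, -16, -32, -64, -128, -256, …
ICs: h(0) = -2.

f: a_k = -2, -8, -32, -128, -512, -2048, -8192, …
Substitute x→r, Dx→(1/r')Dx; clear ⇒ L₀.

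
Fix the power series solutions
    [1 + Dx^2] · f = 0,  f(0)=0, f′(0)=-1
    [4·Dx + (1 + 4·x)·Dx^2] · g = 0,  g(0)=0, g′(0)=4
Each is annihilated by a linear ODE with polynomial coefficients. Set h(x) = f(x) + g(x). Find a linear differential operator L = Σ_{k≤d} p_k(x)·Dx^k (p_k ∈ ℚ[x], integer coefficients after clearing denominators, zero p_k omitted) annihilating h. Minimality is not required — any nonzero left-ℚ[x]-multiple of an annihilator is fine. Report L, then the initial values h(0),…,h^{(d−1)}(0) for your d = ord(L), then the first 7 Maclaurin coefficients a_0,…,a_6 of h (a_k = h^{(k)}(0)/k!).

f: a_k = 0, -1, 0, 1/6, 0, -1/120, 0, …
g: a_k = 0, 4, -8, 64/3, -64, 1024/5, -2048/3, …
h₀=f+g: left-lcm gives L₀, ord ≤ 4.
L = (388 + 32·x + 64·x^2)·Dx + (33 + 140·x + 48·x^2 + 64·x^3)·Dx^2 + (388 + 32·x + 64·x^2)·Dx^3 + (33 + 140·x + 48·x^2 + 64·x^3)·Dx^4  (order 4).
h: a_k = 0, 3, -8, 43/2, -64, 4915/24, -2048/3, …
ICs: h(0) = 0, h′(0) = 3, h′′(0) = -16, h′′′(0) = 129.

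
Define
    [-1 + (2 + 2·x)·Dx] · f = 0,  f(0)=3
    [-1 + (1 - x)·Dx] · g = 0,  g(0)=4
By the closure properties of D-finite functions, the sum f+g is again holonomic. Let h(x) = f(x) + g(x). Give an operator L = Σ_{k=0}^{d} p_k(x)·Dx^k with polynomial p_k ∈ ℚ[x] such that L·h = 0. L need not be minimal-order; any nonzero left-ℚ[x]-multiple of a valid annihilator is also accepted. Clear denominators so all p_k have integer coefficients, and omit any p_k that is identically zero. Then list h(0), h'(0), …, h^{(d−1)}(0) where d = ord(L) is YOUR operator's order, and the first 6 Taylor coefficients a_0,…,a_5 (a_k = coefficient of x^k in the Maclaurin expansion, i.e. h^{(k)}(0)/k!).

f: a_k = 3, 3/2, -3/8, 3/16, -15/128, 21/256, …
g: a_k = 4, 4, 4, 4, 4, 4, …
Weyl lclm of L_f,L_g ⇒ L₀ (ord ≤ 2).
L = (5 + 3·x) + (-9 - 14·x - 9·x^2)·Dx + (2 + 6·x - 2·x^2 - 6·x^3)·Dx^2  (order 2).
h: a_k = 7, 11/2, 29/8, 67/16, 497/128, 1045/256, …
ICs: h(0) = 7, h′(0) = 11/2.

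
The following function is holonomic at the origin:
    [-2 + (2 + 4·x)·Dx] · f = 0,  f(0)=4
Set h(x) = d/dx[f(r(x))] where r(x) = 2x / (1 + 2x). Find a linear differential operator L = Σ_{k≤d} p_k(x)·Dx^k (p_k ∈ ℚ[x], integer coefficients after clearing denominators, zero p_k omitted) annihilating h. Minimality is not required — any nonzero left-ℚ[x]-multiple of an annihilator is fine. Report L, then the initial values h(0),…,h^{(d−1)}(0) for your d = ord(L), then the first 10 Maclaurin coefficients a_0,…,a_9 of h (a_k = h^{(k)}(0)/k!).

f: a_k = 4, 4, -2, 2, -5/2, 7/2, -21/4, 33/4, -429/32, 715/32, …
Change of var in L_f (x↦r) gives L₀.
Derive L from L₀ (diff closure).
L = (-6 - 24·x) + (-1 - 8·x - 12·x^2)·Dx  (order 1).
h: a_k = 8, -48, 240, -1184, 6000, -31392, 168672, -924480, 5140656, -28889120, …
ICs: h(0) = 8.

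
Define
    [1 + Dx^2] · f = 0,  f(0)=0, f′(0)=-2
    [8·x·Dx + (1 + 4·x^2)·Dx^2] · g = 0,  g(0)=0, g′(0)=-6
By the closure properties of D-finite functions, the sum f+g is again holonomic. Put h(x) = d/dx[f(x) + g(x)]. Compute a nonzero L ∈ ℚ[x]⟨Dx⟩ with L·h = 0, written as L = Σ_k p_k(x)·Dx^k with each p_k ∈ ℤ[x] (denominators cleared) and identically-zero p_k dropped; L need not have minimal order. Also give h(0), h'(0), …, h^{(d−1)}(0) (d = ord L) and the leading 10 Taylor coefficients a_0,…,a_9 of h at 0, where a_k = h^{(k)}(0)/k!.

L = (-376·x + 1600·x^3 + 128·x^5) + (-7 + 76·x^2 + 432·x^4 + 64·x^6)·Dx + (-376·x + 1600·x^3 + 128·x^5)·Dx^2 + (-7 + 76·x^2 + 432·x^4 + 64·x^6)·Dx^3  (order 3).
h: a_k = -8, 0, 25, 0, -1153/12, 0, 138241/360, 0, -30965761/20160, 0, …
ICs: h(0) = -8, h′(0) = 0, h′′(0) = 50.

f: a_k = 0, -2, 0, 1/3, 0, -1/60, 0, 1/2520, 0, -1/181440, …
g: a_k = 0, -6, 0, 8, 0, -96/5, 0, 384/7, 0, -512/3, …
h₀=f+g: left-lcm gives L₀, ord ≤ 4.
Derive L from L₀ (diff closure).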